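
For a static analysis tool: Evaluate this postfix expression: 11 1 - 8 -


Processing tokens left to right:
Push 11, Push 1
Pop 11 and 1, compute 11 - 1 = 10, push 10
Push 8
Pop 10 and 8, compute 10 - 8 = 2, push 2
Stack result: 2

2


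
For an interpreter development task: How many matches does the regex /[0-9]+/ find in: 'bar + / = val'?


Pattern: /[0-9]+/ (int literals)
Input: 'bar + / = val'
Scanning for matches:
Total matches: 0

0


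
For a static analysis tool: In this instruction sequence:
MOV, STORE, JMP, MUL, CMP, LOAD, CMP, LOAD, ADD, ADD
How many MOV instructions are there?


Scanning instruction sequence for MOV:
  Position 1: MOV <- MATCH
  Position 2: STORE
  Position 3: JMP
  Position 4: MUL
  Position 5: CMP
  Position 6: LOAD
  Position 7: CMP
  Position 8: LOAD
  Position 9: ADD
  Position 10: ADD
Matches at positions: [1]
Total MOV count: 1

1


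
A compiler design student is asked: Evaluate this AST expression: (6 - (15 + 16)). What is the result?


Expression: (6 - (15 + 16))
Evaluating step by step:
  15 + 16 = 31
  6 - 31 = -25
Result: -25

-25


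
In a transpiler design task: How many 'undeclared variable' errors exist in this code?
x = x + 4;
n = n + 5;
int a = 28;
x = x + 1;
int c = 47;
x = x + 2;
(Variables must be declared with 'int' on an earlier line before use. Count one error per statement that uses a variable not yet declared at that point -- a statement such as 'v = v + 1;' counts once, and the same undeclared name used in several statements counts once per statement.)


Scanning code line by line:
  Line 1: use 'x' -> ERROR (undeclared)
  Line 2: use 'n' -> ERROR (undeclared)
  Line 3: declare 'a' -> declared = ['a']
  Line 4: use 'x' -> ERROR (undeclared)
  Line 5: declare 'c' -> declared = ['a', 'c']
  Line 6: use 'x' -> ERROR (undeclared)
Total undeclared variable errors: 4

4


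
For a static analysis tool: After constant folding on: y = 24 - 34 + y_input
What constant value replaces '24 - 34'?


Identifying constant sub-expression:
  Original: y = 24 - 34 + y_input
  24 and 34 are both compile-time constants
  Evaluating: 24 - 34 = -10
  After folding: y = -10 + y_input

-10


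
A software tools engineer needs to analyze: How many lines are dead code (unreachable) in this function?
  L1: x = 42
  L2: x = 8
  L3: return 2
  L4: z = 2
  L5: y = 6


Analyzing control flow:
  L1: reachable (before return)
  L2: reachable (before return)
  L3: reachable (return statement)
  L4: DEAD (after return at L3)
  L5: DEAD (after return at L3)
Return at L3, total lines = 5
Dead lines: L4 through L5
Count: 2

2


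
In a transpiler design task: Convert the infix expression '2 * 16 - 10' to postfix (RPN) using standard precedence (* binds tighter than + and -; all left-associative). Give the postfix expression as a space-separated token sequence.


Applying the shunting-yard algorithm:
  Operand 2 -> output
  Push '*' onto operator stack -> op-stack: [*]
  Operand 16 -> output
  See '-' (prec 1); top '*' (prec 2) >= it -> pop '*' to output
  Push '-' onto operator stack -> op-stack: [-]
  Operand 10 -> output
  End of input: pop '-' to output
Postfix result: 2 16 * 10 -

2 16 * 10 -


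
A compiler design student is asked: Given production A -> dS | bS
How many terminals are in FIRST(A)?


Production: A -> dS | bS
Examining each alternative for leading terminals:
  A -> dS : first terminal = 'd'
  A -> bS : first terminal = 'b'
FIRST(A) = {b, d}
Count: 2

2


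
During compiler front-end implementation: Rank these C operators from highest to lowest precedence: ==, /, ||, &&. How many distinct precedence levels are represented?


Looking up precedence for each operator:
  == -> precedence 3
  / -> precedence 6
  || -> precedence 1
  && -> precedence 2
Sorted highest to lowest: /, ==, &&, ||
Distinct precedence values: [6, 3, 2, 1]
Number of distinct levels: 4

4


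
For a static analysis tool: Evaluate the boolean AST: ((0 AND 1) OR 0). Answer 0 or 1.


Step 1: Evaluate inner node
  0 AND 1 = 0
Step 2: Evaluate root node
  0 OR 0 = 0

0


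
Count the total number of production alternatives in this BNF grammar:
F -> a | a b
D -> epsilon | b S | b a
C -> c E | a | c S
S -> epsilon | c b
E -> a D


Counting alternatives per rule:
  F: 2 alternative(s)
  D: 3 alternative(s)
  C: 3 alternative(s)
  S: 2 alternative(s)
  E: 1 alternative(s)
Sum: 2 + 3 + 3 + 2 + 1 = 11

11


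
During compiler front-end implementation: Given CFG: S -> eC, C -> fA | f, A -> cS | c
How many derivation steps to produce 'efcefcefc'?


Grammar: S -> eC, C -> fA | f, A -> cS | c
Deriving 'efcefcefc':
Step 1: S -> eC => eC
Step 2: C -> fA => efA
Step 3: A -> cS => efcS
Step 4: S -> eC => efceC
Step 5: C -> fA => efcefA
Step 6: A -> cS => efcefcS
Step 7: S -> eC => efcefceC
Step 8: C -> fA => efcefcefA
Step 9: A -> c => efcefcefc
Total derivation steps: 9

9


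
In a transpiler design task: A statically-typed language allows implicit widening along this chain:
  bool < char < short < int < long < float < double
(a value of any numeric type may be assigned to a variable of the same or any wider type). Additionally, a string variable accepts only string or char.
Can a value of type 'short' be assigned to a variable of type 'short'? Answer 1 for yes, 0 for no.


Target variable type: short
Source value type: short
Numeric ranks: short=2, short=2
Widening allowed iff rank(source) <= rank(target): 2 <= 2? Yes
Result: 1

1


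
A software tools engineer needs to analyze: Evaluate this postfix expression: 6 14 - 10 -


Processing tokens left to right:
Push 6, Push 14
Pop 6 and 14, compute 6 - 14 = -8, push -8
Push 10
Pop -8 and 10, compute -8 - 10 = -18, push -18
Stack result: -18

-18


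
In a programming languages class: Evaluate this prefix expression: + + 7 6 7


Parsing prefix expression: + + 7 6 7
Step 1: Innermost operation '+ 7 6'
  7 + 6 = 13
Step 2: Outer operation '+ [13] 7'
  13 + 7 = 20

20


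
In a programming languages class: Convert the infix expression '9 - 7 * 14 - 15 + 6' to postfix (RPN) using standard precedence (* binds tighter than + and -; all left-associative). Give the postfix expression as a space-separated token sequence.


Applying the shunting-yard algorithm:
  Operand 9 -> output
  Push '-' onto operator stack -> op-stack: [-]
  Operand 7 -> output
  Push '*' onto operator stack -> op-stack: [-, *]
  Operand 14 -> output
  See '-' (prec 1); top '*' (prec 2) >= it -> pop '*' to output
  See '-' (prec 1); top '-' (prec 1) >= it -> pop '-' to output
  Push '-' onto operator stack -> op-stack: [-]
  Operand 15 -> output
  See '+' (prec 1); top '-' (prec 1) >= it -> pop '-' to output
  Push '+' onto operator stack -> op-stack: [+]
  Operand 6 -> output
  End of input: pop '+' to output
Postfix result: 9 7 14 * - 15 - 6 +

9 7 14 * - 15 - 6 +


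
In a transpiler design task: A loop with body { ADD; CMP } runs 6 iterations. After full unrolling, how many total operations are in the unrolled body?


Loop body operations: ADD, CMP (2 ops per iteration)
Unrolling 6 iterations:
  Iteration 1: ADD, CMP (2 ops)
  Iteration 2: ADD, CMP (2 ops)
  Iteration 3: ADD, CMP (2 ops)
  Iteration 4: ADD, CMP (2 ops)
  Iteration 5: ADD, CMP (2 ops)
  Iteration 6: ADD, CMP (2 ops)
Total: 6 iterations * 2 ops/iter = 12 operations

12


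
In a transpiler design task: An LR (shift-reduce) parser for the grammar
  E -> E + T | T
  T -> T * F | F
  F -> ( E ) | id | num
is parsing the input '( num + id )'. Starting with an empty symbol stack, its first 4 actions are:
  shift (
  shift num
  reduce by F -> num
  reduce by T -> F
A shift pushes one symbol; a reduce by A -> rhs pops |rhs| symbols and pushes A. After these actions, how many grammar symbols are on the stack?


Tracking the symbol stack through each action:
  Action 1: shift '(' : push -> stack = [(] (size 1)
  Action 2: shift 'num' : push -> stack = [(, num] (size 2)
  Action 3: reduce by F -> num : pop 1, push F -> stack = [(, F] (size 2)
  Action 4: reduce by T -> F : pop 1, push T -> stack = [(, T] (size 2)
Final stack size: 2

2


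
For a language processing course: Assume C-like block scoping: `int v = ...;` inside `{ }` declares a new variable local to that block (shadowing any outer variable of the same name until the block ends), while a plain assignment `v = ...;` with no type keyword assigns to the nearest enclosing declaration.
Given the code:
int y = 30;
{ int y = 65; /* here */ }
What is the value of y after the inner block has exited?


Analyzing scoping rules:
Outer scope: declares y = 30
Inner block: 'int y = 65;' declares a NEW y that shadows the outer one
When the block exits the inner y goes out of scope; the outer y was never modified -> 30
Result: 30

30


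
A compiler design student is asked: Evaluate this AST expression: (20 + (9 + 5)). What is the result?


Expression: (20 + (9 + 5))
Evaluating step by step:
  9 + 5 = 14
  20 + 14 = 34
Result: 34

34


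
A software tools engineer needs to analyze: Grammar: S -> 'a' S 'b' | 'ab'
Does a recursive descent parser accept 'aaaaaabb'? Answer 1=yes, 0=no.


Grammar accepts strings of the form a^n b^n (n >= 1)
Word: 'aaaaaabb'
Counting: 6 a's and 2 b's
Check: 6 == 2? No
Mismatch: a-count != b-count
Rejected

0


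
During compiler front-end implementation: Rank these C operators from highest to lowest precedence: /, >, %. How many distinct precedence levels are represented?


Looking up precedence for each operator:
  / -> precedence 6
  > -> precedence 4
  % -> precedence 6
Sorted highest to lowest: /, %, >
Distinct precedence values: [6, 4]
Number of distinct levels: 2

2


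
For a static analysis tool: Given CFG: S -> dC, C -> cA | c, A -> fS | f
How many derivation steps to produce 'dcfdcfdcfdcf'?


Grammar: S -> dC, C -> cA | c, A -> fS | f
Deriving 'dcfdcfdcfdcf':
Step 1: S -> dC => dC
Step 2: C -> cA => dcA
Step 3: A -> fS => dcfS
Step 4: S -> dC => dcfdC
Step 5: C -> cA => dcfdcA
Step 6: A -> fS => dcfdcfS
Step 7: S -> dC => dcfdcfdC
Step 8: C -> cA => dcfdcfdcA
Step 9: A -> fS => dcfdcfdcfS
Step 10: S -> dC => dcfdcfdcfdC
Step 11: C -> cA => dcfdcfdcfdcA
Step 12: A -> f => dcfdcfdcfdcf
Total derivation steps: 12

12


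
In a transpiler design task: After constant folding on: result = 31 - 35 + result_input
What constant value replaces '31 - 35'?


Identifying constant sub-expression:
  Original: result = 31 - 35 + result_input
  31 and 35 are both compile-time constants
  Evaluating: 31 - 35 = -4
  After folding: result = -4 + result_input

-4


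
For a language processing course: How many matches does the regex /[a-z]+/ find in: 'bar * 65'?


Pattern: /[a-z]+/ (identifiers)
Input: 'bar * 65'
Scanning for matches:
  Match 1: 'bar'
Total matches: 1

1


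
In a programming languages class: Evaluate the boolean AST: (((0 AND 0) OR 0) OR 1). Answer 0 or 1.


Step 1: Evaluate inner node
  0 AND 0 = 0
Step 2: Evaluate next node
  0 OR 0 = 0
Step 3: Evaluate root node
  0 OR 1 = 1

1


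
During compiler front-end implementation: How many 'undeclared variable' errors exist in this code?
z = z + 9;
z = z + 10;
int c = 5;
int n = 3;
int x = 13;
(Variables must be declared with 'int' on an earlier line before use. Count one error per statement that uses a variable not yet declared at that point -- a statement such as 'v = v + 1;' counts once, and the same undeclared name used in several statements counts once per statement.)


Scanning code line by line:
  Line 1: use 'z' -> ERROR (undeclared)
  Line 2: use 'z' -> ERROR (undeclared)
  Line 3: declare 'c' -> declared = ['c']
  Line 4: declare 'n' -> declared = ['c', 'n']
  Line 5: declare 'x' -> declared = ['c', 'n', 'x']
Total undeclared variable errors: 2

2


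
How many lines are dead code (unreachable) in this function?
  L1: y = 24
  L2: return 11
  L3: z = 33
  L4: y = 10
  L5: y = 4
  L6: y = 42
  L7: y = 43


Analyzing control flow:
  L1: reachable (before return)
  L2: reachable (return statement)
  L3: DEAD (after return at L2)
  L4: DEAD (after return at L2)
  L5: DEAD (after return at L2)
  L6: DEAD (after return at L2)
  L7: DEAD (after return at L2)
Return at L2, total lines = 7
Dead lines: L3 through L7
Count: 5

5


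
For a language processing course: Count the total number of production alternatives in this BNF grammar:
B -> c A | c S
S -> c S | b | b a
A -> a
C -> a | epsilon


Counting alternatives per rule:
  B: 2 alternative(s)
  S: 3 alternative(s)
  A: 1 alternative(s)
  C: 2 alternative(s)
Sum: 2 + 3 + 1 + 2 = 8

8


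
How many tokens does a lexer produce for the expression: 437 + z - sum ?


Scanning '437 + z - sum'
Token 1: '437' -> integer_literal
Token 2: '+' -> operator
Token 3: 'z' -> identifier
Token 4: '-' -> operator
Token 5: 'sum' -> identifier
Total tokens: 5

5


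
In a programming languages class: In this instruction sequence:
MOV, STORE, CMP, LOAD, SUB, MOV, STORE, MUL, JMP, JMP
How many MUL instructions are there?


Scanning instruction sequence for MUL:
  Position 1: MOV
  Position 2: STORE
  Position 3: CMP
  Position 4: LOAD
  Position 5: SUB
  Position 6: MOV
  Position 7: STORE
  Position 8: MUL <- MATCH
  Position 9: JMP
  Position 10: JMP
Matches at positions: [8]
Total MUL count: 1

1


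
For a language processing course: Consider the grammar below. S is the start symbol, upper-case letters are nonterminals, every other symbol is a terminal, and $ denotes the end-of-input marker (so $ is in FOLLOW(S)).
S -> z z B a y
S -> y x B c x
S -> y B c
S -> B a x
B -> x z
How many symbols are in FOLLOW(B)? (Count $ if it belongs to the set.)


S is the start symbol and does not occur in any rule body, so FOLLOW(S) = {$}.
Examining every occurrence of B in a rule body:
  S -> z z B a y : B is followed by terminal 'a' -> add 'a'
  S -> y x B c x : B is followed by terminal 'c' -> add 'c'
  S -> y B c : B is followed by terminal 'c' -> add 'c' (already in the set)
  S -> B a x : B is followed by terminal 'a' -> add 'a' (already in the set)
  B -> x z : B does not occur in the body -> contributes nothing
FOLLOW(B) = {a, c}
Count: 2

2


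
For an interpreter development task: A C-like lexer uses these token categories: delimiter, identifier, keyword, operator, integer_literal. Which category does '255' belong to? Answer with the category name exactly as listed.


Token: '255'
Checking categories:
  identifier: no
  integer_literal: YES
  operator: no
  keyword: no
  delimiter: no
Category: integer_literal

integer_literal


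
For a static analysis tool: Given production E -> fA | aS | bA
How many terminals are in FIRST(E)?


Production: E -> fA | aS | bA
Examining each alternative for leading terminals:
  E -> fA : first terminal = 'f'
  E -> aS : first terminal = 'a'
  E -> bA : first terminal = 'b'
FIRST(E) = {a, b, f}
Count: 3

3


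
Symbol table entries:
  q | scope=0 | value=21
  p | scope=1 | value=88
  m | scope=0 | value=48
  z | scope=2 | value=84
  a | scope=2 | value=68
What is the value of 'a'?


Searching symbol table for 'a':
  q | scope=0 | value=21
  p | scope=1 | value=88
  m | scope=0 | value=48
  z | scope=2 | value=84
  a | scope=2 | value=68 <- MATCH
Found 'a' at scope 2 with value 68

68


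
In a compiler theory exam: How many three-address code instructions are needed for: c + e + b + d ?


Expression: c + e + b + d
Generating three-address code (respecting * over +/- precedence):
  Instruction 1: t1 = c + e
  Instruction 2: t2 = t1 + b
  Instruction 3: t3 = t2 + d
Total instructions: 3

3


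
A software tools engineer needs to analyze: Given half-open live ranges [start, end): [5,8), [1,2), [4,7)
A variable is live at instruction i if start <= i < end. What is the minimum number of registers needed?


Live ranges:
  Var0: [5, 8)
  Var1: [1, 2)
  Var2: [4, 7)
Sweep-line events (position, delta, active):
  pos=1 start -> active=1
  pos=2 end -> active=0
  pos=4 start -> active=1
  pos=5 start -> active=2
  pos=7 end -> active=1
  pos=8 end -> active=0
Maximum simultaneous active: 2
Minimum registers needed: 2

2


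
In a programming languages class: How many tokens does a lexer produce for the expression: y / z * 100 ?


Scanning 'y / z * 100'
Token 1: 'y' -> identifier
Token 2: '/' -> operator
Token 3: 'z' -> identifier
Token 4: '*' -> operator
Token 5: '100' -> integer_literal
Total tokens: 5

5


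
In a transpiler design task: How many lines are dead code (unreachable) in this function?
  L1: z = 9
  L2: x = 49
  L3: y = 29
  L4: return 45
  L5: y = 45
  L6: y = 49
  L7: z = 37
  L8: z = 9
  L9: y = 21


Analyzing control flow:
  L1: reachable (before return)
  L2: reachable (before return)
  L3: reachable (before return)
  L4: reachable (return statement)
  L5: DEAD (after return at L4)
  L6: DEAD (after return at L4)
  L7: DEAD (after return at L4)
  L8: DEAD (after return at L4)
  L9: DEAD (after return at L4)
Return at L4, total lines = 9
Dead lines: L5 through L9
Count: 5

5


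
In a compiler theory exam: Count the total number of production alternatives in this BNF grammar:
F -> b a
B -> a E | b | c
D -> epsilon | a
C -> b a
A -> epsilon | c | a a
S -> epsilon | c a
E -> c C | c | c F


Counting alternatives per rule:
  F: 1 alternative(s)
  B: 3 alternative(s)
  D: 2 alternative(s)
  C: 1 alternative(s)
  A: 3 alternative(s)
  S: 2 alternative(s)
  E: 3 alternative(s)
Sum: 1 + 3 + 2 + 1 + 3 + 2 + 3 = 15

15


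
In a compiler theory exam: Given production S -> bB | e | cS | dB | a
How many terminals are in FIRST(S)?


Production: S -> bB | e | cS | dB | a
Examining each alternative for leading terminals:
  S -> bB : first terminal = 'b'
  S -> e : first terminal = 'e'
  S -> cS : first terminal = 'c'
  S -> dB : first terminal = 'd'
  S -> a : first terminal = 'a'
FIRST(S) = {a, b, c, d, e}
Count: 5

5


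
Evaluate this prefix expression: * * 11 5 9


Parsing prefix expression: * * 11 5 9
Step 1: Innermost operation '* 11 5'
  11 * 5 = 55
Step 2: Outer operation '* [55] 9'
  55 * 9 = 495

495


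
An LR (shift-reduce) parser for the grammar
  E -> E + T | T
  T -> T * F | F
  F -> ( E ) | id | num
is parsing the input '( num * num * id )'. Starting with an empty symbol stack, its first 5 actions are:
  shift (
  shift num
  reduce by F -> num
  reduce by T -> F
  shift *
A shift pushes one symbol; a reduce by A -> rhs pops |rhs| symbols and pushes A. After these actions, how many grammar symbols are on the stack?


Tracking the symbol stack through each action:
  Action 1: shift '(' : push -> stack = [(] (size 1)
  Action 2: shift 'num' : push -> stack = [(, num] (size 2)
  Action 3: reduce by F -> num : pop 1, push F -> stack = [(, F] (size 2)
  Action 4: reduce by T -> F : pop 1, push T -> stack = [(, T] (size 2)
  Action 5: shift '*' : push -> stack = [(, T, *] (size 3)
Final stack size: 3

3


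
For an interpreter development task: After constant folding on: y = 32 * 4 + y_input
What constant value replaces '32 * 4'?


Identifying constant sub-expression:
  Original: y = 32 * 4 + y_input
  32 and 4 are both compile-time constants
  Evaluating: 32 * 4 = 128
  After folding: y = 128 + y_input

128


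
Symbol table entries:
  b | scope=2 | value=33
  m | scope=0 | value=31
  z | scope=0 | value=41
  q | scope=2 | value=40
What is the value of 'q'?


Searching symbol table for 'q':
  b | scope=2 | value=33
  m | scope=0 | value=31
  z | scope=0 | value=41
  q | scope=2 | value=40 <- MATCH
Found 'q' at scope 2 with value 40

40


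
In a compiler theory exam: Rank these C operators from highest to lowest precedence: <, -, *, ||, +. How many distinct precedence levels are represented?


Looking up precedence for each operator:
  < -> precedence 4
  - -> precedence 5
  * -> precedence 6
  || -> precedence 1
  + -> precedence 5
Sorted highest to lowest: *, -, +, <, ||
Distinct precedence values: [6, 5, 4, 1]
Number of distinct levels: 4

4


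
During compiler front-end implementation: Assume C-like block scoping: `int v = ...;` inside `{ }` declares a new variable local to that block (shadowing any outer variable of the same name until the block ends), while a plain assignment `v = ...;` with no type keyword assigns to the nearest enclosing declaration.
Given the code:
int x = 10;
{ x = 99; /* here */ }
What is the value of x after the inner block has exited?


Analyzing scoping rules:
Outer scope: declares x = 10
Inner block: 'x = 99;' has no type keyword, so it is an assignment to the outer x (no shadowing)
The assignment changed the outer variable itself, so the new value persists after the block -> 99
Result: 99

99


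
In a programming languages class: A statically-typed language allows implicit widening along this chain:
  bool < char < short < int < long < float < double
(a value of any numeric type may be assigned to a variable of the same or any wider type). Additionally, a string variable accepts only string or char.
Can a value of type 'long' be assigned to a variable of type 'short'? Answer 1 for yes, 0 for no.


Target variable type: short
Source value type: long
Numeric ranks: long=4, short=2
Widening allowed iff rank(source) <= rank(target): 4 <= 2? No
Result: 0

0


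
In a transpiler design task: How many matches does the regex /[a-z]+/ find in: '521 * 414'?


Pattern: /[a-z]+/ (identifiers)
Input: '521 * 414'
Scanning for matches:
Total matches: 0

0


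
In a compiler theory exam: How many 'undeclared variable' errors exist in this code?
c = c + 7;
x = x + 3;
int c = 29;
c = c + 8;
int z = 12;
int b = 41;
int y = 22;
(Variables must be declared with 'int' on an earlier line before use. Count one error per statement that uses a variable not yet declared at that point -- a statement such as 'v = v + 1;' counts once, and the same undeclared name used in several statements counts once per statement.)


Scanning code line by line:
  Line 1: use 'c' -> ERROR (undeclared)
  Line 2: use 'x' -> ERROR (undeclared)
  Line 3: declare 'c' -> declared = ['c']
  Line 4: use 'c' -> OK (declared)
  Line 5: declare 'z' -> declared = ['c', 'z']
  Line 6: declare 'b' -> declared = ['b', 'c', 'z']
  Line 7: declare 'y' -> declared = ['b', 'c', 'y', 'z']
Total undeclared variable errors: 2

2


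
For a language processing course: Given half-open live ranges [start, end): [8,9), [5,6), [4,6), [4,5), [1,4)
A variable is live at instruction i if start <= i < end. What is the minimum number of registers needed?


Live ranges:
  Var0: [8, 9)
  Var1: [5, 6)
  Var2: [4, 6)
  Var3: [4, 5)
  Var4: [1, 4)
Sweep-line events (position, delta, active):
  pos=1 start -> active=1
  pos=4 end -> active=0
  pos=4 start -> active=1
  pos=4 start -> active=2
  pos=5 end -> active=1
  pos=5 start -> active=2
  pos=6 end -> active=1
  pos=6 end -> active=0
  pos=8 start -> active=1
  pos=9 end -> active=0
Maximum simultaneous active: 2
Minimum registers needed: 2

2


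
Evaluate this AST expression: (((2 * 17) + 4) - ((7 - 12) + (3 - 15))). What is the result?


Expression: (((2 * 17) + 4) - ((7 - 12) + (3 - 15)))
Evaluating step by step:
  2 * 17 = 34
  34 + 4 = 38
  7 - 12 = -5
  3 - 15 = -12
  -5 + -12 = -17
  38 - -17 = 55
Result: 55

55


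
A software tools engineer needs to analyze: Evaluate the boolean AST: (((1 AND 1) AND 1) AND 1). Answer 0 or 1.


Step 1: Evaluate inner node
  1 AND 1 = 1
Step 2: Evaluate next node
  1 AND 1 = 1
Step 3: Evaluate root node
  1 AND 1 = 1

1


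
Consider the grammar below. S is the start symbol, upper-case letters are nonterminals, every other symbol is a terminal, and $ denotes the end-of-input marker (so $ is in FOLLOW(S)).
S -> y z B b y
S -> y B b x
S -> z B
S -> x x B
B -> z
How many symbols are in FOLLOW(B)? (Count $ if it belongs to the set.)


S is the start symbol and does not occur in any rule body, so FOLLOW(S) = {$}.
Examining every occurrence of B in a rule body:
  S -> y z B b y : B is followed by terminal 'b' -> add 'b'
  S -> y B b x : B is followed by terminal 'b' -> add 'b' (already in the set)
  S -> z B : B is at the right end -> add FOLLOW(S) = {$}
  S -> x x B : B is at the right end -> add FOLLOW(S) = {$} (already in the set)
  B -> z : B does not occur in the body -> contributes nothing
FOLLOW(B) = {b, $}
Count: 2

2


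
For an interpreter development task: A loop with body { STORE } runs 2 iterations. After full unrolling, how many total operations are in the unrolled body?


Loop body operations: STORE (1 op per iteration)
Unrolling 2 iterations:
  Iteration 1: STORE (1 ops)
  Iteration 2: STORE (1 ops)
Total: 2 iterations * 1 ops/iter = 2 operations

2


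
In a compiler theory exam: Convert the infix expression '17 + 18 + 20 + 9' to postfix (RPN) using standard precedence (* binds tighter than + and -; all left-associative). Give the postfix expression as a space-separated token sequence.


Applying the shunting-yard algorithm:
  Operand 17 -> output
  Push '+' onto operator stack -> op-stack: [+]
  Operand 18 -> output
  See '+' (prec 1); top '+' (prec 1) >= it -> pop '+' to output
  Push '+' onto operator stack -> op-stack: [+]
  Operand 20 -> output
  See '+' (prec 1); top '+' (prec 1) >= it -> pop '+' to output
  Push '+' onto operator stack -> op-stack: [+]
  Operand 9 -> output
  End of input: pop '+' to output
Postfix result: 17 18 + 20 + 9 +

17 18 + 20 + 9 +


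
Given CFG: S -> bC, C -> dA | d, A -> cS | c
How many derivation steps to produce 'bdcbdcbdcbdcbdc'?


Grammar: S -> bC, C -> dA | d, A -> cS | c
Deriving 'bdcbdcbdcbdcbdc':
Step 1: S -> bC => bC
Step 2: C -> dA => bdA
Step 3: A -> cS => bdcS
Step 4: S -> bC => bdcbC
Step 5: C -> dA => bdcbdA
Step 6: A -> cS => bdcbdcS
Step 7: S -> bC => bdcbdcbC
Step 8: C -> dA => bdcbdcbdA
Step 9: A -> cS => bdcbdcbdcS
Step 10: S -> bC => bdcbdcbdcbC
Step 11: C -> dA => bdcbdcbdcbdA
Step 12: A -> cS => bdcbdcbdcbdcS
Step 13: S -> bC => bdcbdcbdcbdcbC
Step 14: C -> dA => bdcbdcbdcbdcbdA
Step 15: A -> c => bdcbdcbdcbdcbdc
Total derivation steps: 15

15


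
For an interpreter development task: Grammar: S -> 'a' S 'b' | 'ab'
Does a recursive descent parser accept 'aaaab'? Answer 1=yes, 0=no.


Grammar accepts strings of the form a^n b^n (n >= 1)
Word: 'aaaab'
Counting: 4 a's and 1 b's
Check: 4 == 1? No
Mismatch: a-count != b-count
Rejected

0


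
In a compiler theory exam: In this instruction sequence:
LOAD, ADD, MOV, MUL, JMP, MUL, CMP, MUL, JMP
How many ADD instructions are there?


Scanning instruction sequence for ADD:
  Position 1: LOAD
  Position 2: ADD <- MATCH
  Position 3: MOV
  Position 4: MUL
  Position 5: JMP
  Position 6: MUL
  Position 7: CMP
  Position 8: MUL
  Position 9: JMP
Matches at positions: [2]
Total ADD count: 1

1


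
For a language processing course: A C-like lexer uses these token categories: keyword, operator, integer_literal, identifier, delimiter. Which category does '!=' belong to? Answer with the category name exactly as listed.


Token: '!='
Checking categories:
  identifier: no
  integer_literal: no
  operator: YES
  keyword: no
  delimiter: no
Category: operator

operator


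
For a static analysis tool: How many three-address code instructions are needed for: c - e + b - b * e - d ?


Expression: c - e + b - b * e - d
Generating three-address code (respecting * over +/- precedence):
  Instruction 1: t1 = b * e
  Instruction 2: t2 = c - e
  Instruction 3: t3 = t2 + b
  Instruction 4: t4 = t3 - t1
  Instruction 5: t5 = t4 - d
Total instructions: 5

5


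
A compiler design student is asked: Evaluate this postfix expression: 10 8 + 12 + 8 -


Processing tokens left to right:
Push 10, Push 8
Pop 10 and 8, compute 10 + 8 = 18, push 18
Push 12
Pop 18 and 12, compute 18 + 12 = 30, push 30
Push 8
Pop 30 and 8, compute 30 - 8 = 22, push 22
Stack result: 22

22


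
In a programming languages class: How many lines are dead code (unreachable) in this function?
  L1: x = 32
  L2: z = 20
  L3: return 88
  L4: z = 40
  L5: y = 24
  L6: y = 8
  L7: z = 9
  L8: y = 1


Analyzing control flow:
  L1: reachable (before return)
  L2: reachable (before return)
  L3: reachable (return statement)
  L4: DEAD (after return at L3)
  L5: DEAD (after return at L3)
  L6: DEAD (after return at L3)
  L7: DEAD (after return at L3)
  L8: DEAD (after return at L3)
Return at L3, total lines = 8
Dead lines: L4 through L8
Count: 5

5


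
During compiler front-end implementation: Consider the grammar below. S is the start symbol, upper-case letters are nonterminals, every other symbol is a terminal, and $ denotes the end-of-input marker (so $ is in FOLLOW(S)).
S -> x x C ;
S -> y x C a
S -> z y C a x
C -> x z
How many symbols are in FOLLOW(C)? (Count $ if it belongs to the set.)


S is the start symbol and does not occur in any rule body, so FOLLOW(S) = {$}.
Examining every occurrence of C in a rule body:
  S -> x x C ; : C is followed by terminal ';' -> add ';'
  S -> y x C a : C is followed by terminal 'a' -> add 'a'
  S -> z y C a x : C is followed by terminal 'a' -> add 'a' (already in the set)
  C -> x z : C does not occur in the body -> contributes nothing
FOLLOW(C) = {;, a}
Count: 2

2


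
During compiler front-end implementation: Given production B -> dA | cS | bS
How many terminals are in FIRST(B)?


Production: B -> dA | cS | bS
Examining each alternative for leading terminals:
  B -> dA : first terminal = 'd'
  B -> cS : first terminal = 'c'
  B -> bS : first terminal = 'b'
FIRST(B) = {b, c, d}
Count: 3

3


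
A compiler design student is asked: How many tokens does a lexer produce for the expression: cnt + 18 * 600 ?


Scanning 'cnt + 18 * 600'
Token 1: 'cnt' -> identifier
Token 2: '+' -> operator
Token 3: '18' -> integer_literal
Token 4: '*' -> operator
Token 5: '600' -> integer_literal
Total tokens: 5

5


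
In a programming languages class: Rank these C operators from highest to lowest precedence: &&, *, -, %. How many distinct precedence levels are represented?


Looking up precedence for each operator:
  && -> precedence 2
  * -> precedence 6
  - -> precedence 5
  % -> precedence 6
Sorted highest to lowest: *, %, -, &&
Distinct precedence values: [6, 5, 2]
Number of distinct levels: 3

3


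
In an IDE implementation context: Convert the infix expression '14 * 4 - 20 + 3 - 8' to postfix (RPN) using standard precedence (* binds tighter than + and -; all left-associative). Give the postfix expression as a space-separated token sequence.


Applying the shunting-yard algorithm:
  Operand 14 -> output
  Push '*' onto operator stack -> op-stack: [*]
  Operand 4 -> output
  See '-' (prec 1); top '*' (prec 2) >= it -> pop '*' to output
  Push '-' onto operator stack -> op-stack: [-]
  Operand 20 -> output
  See '+' (prec 1); top '-' (prec 1) >= it -> pop '-' to output
  Push '+' onto operator stack -> op-stack: [+]
  Operand 3 -> output
  See '-' (prec 1); top '+' (prec 1) >= it -> pop '+' to output
  Push '-' onto operator stack -> op-stack: [-]
  Operand 8 -> output
  End of input: pop '-' to output
Postfix result: 14 4 * 20 - 3 + 8 -

14 4 * 20 - 3 + 8 -


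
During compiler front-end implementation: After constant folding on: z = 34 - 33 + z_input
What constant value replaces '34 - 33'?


Identifying constant sub-expression:
  Original: z = 34 - 33 + z_input
  34 and 33 are both compile-time constants
  Evaluating: 34 - 33 = 1
  After folding: z = 1 + z_input

1


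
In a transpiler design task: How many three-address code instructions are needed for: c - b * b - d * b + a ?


Expression: c - b * b - d * b + a
Generating three-address code (respecting * over +/- precedence):
  Instruction 1: t1 = b * b
  Instruction 2: t2 = d * b
  Instruction 3: t3 = c - t1
  Instruction 4: t4 = t3 - t2
  Instruction 5: t5 = t4 + a
Total instructions: 5

5


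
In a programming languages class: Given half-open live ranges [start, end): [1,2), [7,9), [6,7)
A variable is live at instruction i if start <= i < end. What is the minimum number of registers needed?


Live ranges:
  Var0: [1, 2)
  Var1: [7, 9)
  Var2: [6, 7)
Sweep-line events (position, delta, active):
  pos=1 start -> active=1
  pos=2 end -> active=0
  pos=6 start -> active=1
  pos=7 end -> active=0
  pos=7 start -> active=1
  pos=9 end -> active=0
Maximum simultaneous active: 1
Minimum registers needed: 1

1


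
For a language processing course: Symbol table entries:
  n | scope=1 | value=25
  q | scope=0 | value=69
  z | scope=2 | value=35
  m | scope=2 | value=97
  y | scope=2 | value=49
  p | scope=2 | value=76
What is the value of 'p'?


Searching symbol table for 'p':
  n | scope=1 | value=25
  q | scope=0 | value=69
  z | scope=2 | value=35
  m | scope=2 | value=97
  y | scope=2 | value=49
  p | scope=2 | value=76 <- MATCH
Found 'p' at scope 2 with value 76

76


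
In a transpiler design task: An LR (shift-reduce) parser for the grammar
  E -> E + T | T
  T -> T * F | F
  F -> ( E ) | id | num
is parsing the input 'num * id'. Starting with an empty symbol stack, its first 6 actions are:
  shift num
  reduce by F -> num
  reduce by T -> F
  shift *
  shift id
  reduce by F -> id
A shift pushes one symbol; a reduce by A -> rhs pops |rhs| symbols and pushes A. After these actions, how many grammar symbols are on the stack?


Tracking the symbol stack through each action:
  Action 1: shift 'num' : push -> stack = [num] (size 1)
  Action 2: reduce by F -> num : pop 1, push F -> stack = [F] (size 1)
  Action 3: reduce by T -> F : pop 1, push T -> stack = [T] (size 1)
  Action 4: shift '*' : push -> stack = [T, *] (size 2)
  Action 5: shift 'id' : push -> stack = [T, *, id] (size 3)
  Action 6: reduce by F -> id : pop 1, push F -> stack = [T, *, F] (size 3)
Final stack size: 3

3


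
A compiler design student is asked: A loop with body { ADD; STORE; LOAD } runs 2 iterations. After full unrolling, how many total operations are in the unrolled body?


Loop body operations: ADD, STORE, LOAD (3 ops per iteration)
Unrolling 2 iterations:
  Iteration 1: ADD, STORE, LOAD (3 ops)
  Iteration 2: ADD, STORE, LOAD (3 ops)
Total: 2 iterations * 3 ops/iter = 6 operations

6


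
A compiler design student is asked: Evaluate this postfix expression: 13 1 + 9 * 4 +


Processing tokens left to right:
Push 13, Push 1
Pop 13 and 1, compute 13 + 1 = 14, push 14
Push 9
Pop 14 and 9, compute 14 * 9 = 126, push 126
Push 4
Pop 126 and 4, compute 126 + 4 = 130, push 130
Stack result: 130

130


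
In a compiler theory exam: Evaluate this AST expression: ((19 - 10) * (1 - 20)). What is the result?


Expression: ((19 - 10) * (1 - 20))
Evaluating step by step:
  19 - 10 = 9
  1 - 20 = -19
  9 * -19 = -171
Result: -171

-171


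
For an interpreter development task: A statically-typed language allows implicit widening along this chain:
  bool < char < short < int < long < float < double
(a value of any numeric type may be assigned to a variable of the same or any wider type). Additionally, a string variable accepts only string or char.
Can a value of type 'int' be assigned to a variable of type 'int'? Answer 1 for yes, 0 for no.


Target variable type: int
Source value type: int
Numeric ranks: int=3, int=3
Widening allowed iff rank(source) <= rank(target): 3 <= 3? Yes
Result: 1

1


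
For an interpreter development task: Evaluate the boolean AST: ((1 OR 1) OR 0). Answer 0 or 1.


Step 1: Evaluate inner node
  1 OR 1 = 1
Step 2: Evaluate root node
  1 OR 0 = 1

1


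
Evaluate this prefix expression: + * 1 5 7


Parsing prefix expression: + * 1 5 7
Step 1: Innermost operation '* 1 5'
  1 * 5 = 5
Step 2: Outer operation '+ [5] 7'
  5 + 7 = 12

12


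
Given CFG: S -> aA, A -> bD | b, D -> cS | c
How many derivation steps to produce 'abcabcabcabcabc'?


Grammar: S -> aA, A -> bD | b, D -> cS | c
Deriving 'abcabcabcabcabc':
Step 1: S -> aA => aA
Step 2: A -> bD => abD
Step 3: D -> cS => abcS
Step 4: S -> aA => abcaA
Step 5: A -> bD => abcabD
Step 6: D -> cS => abcabcS
Step 7: S -> aA => abcabcaA
Step 8: A -> bD => abcabcabD
Step 9: D -> cS => abcabcabcS
Step 10: S -> aA => abcabcabcaA
Step 11: A -> bD => abcabcabcabD
Step 12: D -> cS => abcabcabcabcS
Step 13: S -> aA => abcabcabcabcaA
Step 14: A -> bD => abcabcabcabcabD
Step 15: D -> c => abcabcabcabcabc
Total derivation steps: 15

15


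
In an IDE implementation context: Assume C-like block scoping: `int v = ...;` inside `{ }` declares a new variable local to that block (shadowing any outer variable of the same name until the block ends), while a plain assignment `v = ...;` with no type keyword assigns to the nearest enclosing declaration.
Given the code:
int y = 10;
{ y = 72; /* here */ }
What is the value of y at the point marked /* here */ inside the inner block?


Analyzing scoping rules:
Outer scope: declares y = 10
Inner block: 'y = 72;' has no type keyword, so it is an assignment to the outer y (no shadowing)
Inside the block, after the assignment -> 72
Result: 72

72


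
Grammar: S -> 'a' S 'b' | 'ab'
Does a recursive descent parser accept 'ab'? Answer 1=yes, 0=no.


Grammar accepts strings of the form a^n b^n (n >= 1)
Word: 'ab'
Counting: 1 a's and 1 b's
Check: 1 == 1? Yes
Derivation (S -> aSb applied 0 time(s), then S -> ab): S => ab
Accepted

1


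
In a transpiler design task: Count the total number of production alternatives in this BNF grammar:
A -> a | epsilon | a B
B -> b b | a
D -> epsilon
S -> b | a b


Counting alternatives per rule:
  A: 3 alternative(s)
  B: 2 alternative(s)
  D: 1 alternative(s)
  S: 2 alternative(s)
Sum: 3 + 2 + 1 + 2 = 8

8


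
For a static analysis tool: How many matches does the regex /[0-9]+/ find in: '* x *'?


Pattern: /[0-9]+/ (int literals)
Input: '* x *'
Scanning for matches:
Total matches: 0

0


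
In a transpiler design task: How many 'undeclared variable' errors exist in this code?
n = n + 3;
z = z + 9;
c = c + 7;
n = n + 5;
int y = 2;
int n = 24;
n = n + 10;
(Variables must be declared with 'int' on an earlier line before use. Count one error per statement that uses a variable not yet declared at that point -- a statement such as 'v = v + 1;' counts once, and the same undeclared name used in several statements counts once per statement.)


Scanning code line by line:
  Line 1: use 'n' -> ERROR (undeclared)
  Line 2: use 'z' -> ERROR (undeclared)
  Line 3: use 'c' -> ERROR (undeclared)
  Line 4: use 'n' -> ERROR (undeclared)
  Line 5: declare 'y' -> declared = ['y']
  Line 6: declare 'n' -> declared = ['n', 'y']
  Line 7: use 'n' -> OK (declared)
Total undeclared variable errors: 4

4


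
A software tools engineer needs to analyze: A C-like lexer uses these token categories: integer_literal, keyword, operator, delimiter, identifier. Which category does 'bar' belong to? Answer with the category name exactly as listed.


Token: 'bar'
Checking categories:
  identifier: YES
  integer_literal: no
  operator: no
  keyword: no
  delimiter: no
Category: identifier

identifier


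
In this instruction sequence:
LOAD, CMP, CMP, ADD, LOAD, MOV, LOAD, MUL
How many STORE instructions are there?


Scanning instruction sequence for STORE:
  Position 1: LOAD
  Position 2: CMP
  Position 3: CMP
  Position 4: ADD
  Position 5: LOAD
  Position 6: MOV
  Position 7: LOAD
  Position 8: MUL
Matches at positions: []
Total STORE count: 0

0


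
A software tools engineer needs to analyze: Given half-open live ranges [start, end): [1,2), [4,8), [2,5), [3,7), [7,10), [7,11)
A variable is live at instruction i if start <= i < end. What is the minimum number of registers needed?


Live ranges:
  Var0: [1, 2)
  Var1: [4, 8)
  Var2: [2, 5)
  Var3: [3, 7)
  Var4: [7, 10)
  Var5: [7, 11)
Sweep-line events (position, delta, active):
  pos=1 start -> active=1
  pos=2 end -> active=0
  pos=2 start -> active=1
  pos=3 start -> active=2
  pos=4 start -> active=3
  pos=5 end -> active=2
  pos=7 end -> active=1
  pos=7 start -> active=2
  pos=7 start -> active=3
  pos=8 end -> active=2
  pos=10 end -> active=1
  pos=11 end -> active=0
Maximum simultaneous active: 3
Minimum registers needed: 3

3


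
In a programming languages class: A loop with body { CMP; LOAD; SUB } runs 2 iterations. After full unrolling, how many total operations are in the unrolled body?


Loop body operations: CMP, LOAD, SUB (3 ops per iteration)
Unrolling 2 iterations:
  Iteration 1: CMP, LOAD, SUB (3 ops)
  Iteration 2: CMP, LOAD, SUB (3 ops)
Total: 2 iterations * 3 ops/iter = 6 operations

6
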